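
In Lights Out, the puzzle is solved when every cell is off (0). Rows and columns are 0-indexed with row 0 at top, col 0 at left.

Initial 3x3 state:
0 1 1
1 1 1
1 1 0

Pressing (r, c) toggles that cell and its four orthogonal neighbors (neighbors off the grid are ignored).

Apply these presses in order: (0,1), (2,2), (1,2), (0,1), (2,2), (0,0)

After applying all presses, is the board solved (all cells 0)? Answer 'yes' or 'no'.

Answer: no

Derivation:
After press 1 at (0,1):
1 0 0
1 0 1
1 1 0

After press 2 at (2,2):
1 0 0
1 0 0
1 0 1

After press 3 at (1,2):
1 0 1
1 1 1
1 0 0

After press 4 at (0,1):
0 1 0
1 0 1
1 0 0

After press 5 at (2,2):
0 1 0
1 0 0
1 1 1

After press 6 at (0,0):
1 0 0
0 0 0
1 1 1

Lights still on: 4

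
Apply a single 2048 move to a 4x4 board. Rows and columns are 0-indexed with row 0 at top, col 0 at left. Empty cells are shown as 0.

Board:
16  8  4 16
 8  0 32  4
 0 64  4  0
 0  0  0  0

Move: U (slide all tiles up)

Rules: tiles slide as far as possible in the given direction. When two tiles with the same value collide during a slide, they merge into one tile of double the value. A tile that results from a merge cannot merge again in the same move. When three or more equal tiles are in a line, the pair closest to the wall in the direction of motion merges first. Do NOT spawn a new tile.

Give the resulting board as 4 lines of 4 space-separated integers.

Slide up:
col 0: [16, 8, 0, 0] -> [16, 8, 0, 0]
col 1: [8, 0, 64, 0] -> [8, 64, 0, 0]
col 2: [4, 32, 4, 0] -> [4, 32, 4, 0]
col 3: [16, 4, 0, 0] -> [16, 4, 0, 0]

Answer: 16  8  4 16
 8 64 32  4
 0  0  4  0
 0  0  0  0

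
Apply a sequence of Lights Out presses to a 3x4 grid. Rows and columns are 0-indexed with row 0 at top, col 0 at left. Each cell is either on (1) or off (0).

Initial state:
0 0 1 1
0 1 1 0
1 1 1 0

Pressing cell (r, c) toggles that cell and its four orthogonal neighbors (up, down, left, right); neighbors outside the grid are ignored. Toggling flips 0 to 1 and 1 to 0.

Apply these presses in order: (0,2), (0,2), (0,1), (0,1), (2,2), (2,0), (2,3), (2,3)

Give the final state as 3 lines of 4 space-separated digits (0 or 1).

Answer: 0 0 1 1
1 1 0 0
0 1 0 1

Derivation:
After press 1 at (0,2):
0 1 0 0
0 1 0 0
1 1 1 0

After press 2 at (0,2):
0 0 1 1
0 1 1 0
1 1 1 0

After press 3 at (0,1):
1 1 0 1
0 0 1 0
1 1 1 0

After press 4 at (0,1):
0 0 1 1
0 1 1 0
1 1 1 0

After press 5 at (2,2):
0 0 1 1
0 1 0 0
1 0 0 1

After press 6 at (2,0):
0 0 1 1
1 1 0 0
0 1 0 1

After press 7 at (2,3):
0 0 1 1
1 1 0 1
0 1 1 0

After press 8 at (2,3):
0 0 1 1
1 1 0 0
0 1 0 1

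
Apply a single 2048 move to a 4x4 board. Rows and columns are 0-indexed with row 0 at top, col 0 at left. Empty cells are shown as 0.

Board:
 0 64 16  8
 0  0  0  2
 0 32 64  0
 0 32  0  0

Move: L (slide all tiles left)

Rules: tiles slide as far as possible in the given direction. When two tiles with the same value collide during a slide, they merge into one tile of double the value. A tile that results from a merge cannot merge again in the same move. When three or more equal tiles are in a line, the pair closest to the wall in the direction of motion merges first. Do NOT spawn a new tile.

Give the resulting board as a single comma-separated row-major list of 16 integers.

Answer: 64, 16, 8, 0, 2, 0, 0, 0, 32, 64, 0, 0, 32, 0, 0, 0

Derivation:
Slide left:
row 0: [0, 64, 16, 8] -> [64, 16, 8, 0]
row 1: [0, 0, 0, 2] -> [2, 0, 0, 0]
row 2: [0, 32, 64, 0] -> [32, 64, 0, 0]
row 3: [0, 32, 0, 0] -> [32, 0, 0, 0]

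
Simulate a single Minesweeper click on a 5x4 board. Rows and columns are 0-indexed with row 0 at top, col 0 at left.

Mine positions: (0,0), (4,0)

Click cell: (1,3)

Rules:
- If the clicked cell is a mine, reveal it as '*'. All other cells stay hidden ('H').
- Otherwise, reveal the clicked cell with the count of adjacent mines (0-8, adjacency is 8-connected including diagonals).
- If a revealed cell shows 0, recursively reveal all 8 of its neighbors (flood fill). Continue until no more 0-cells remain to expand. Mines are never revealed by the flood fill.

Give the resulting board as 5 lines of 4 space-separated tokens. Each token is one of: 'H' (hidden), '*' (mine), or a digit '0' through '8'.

H 1 0 0
1 1 0 0
0 0 0 0
1 1 0 0
H 1 0 0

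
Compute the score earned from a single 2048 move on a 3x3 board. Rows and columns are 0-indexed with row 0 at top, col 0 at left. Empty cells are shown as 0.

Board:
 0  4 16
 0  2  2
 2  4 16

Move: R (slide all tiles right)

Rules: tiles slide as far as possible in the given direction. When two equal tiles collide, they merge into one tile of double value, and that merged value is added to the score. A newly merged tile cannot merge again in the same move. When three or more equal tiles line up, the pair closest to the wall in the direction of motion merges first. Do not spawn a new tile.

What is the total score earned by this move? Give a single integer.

Slide right:
row 0: [0, 4, 16] -> [0, 4, 16]  score +0 (running 0)
row 1: [0, 2, 2] -> [0, 0, 4]  score +4 (running 4)
row 2: [2, 4, 16] -> [2, 4, 16]  score +0 (running 4)
Board after move:
 0  4 16
 0  0  4
 2  4 16

Answer: 4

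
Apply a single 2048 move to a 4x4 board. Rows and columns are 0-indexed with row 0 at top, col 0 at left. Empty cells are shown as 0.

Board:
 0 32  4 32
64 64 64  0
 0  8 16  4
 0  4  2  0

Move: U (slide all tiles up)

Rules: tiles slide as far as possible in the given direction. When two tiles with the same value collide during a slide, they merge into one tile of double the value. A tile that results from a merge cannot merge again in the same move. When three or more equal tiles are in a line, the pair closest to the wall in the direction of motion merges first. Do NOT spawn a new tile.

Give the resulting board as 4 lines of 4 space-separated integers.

Slide up:
col 0: [0, 64, 0, 0] -> [64, 0, 0, 0]
col 1: [32, 64, 8, 4] -> [32, 64, 8, 4]
col 2: [4, 64, 16, 2] -> [4, 64, 16, 2]
col 3: [32, 0, 4, 0] -> [32, 4, 0, 0]

Answer: 64 32  4 32
 0 64 64  4
 0  8 16  0
 0  4  2  0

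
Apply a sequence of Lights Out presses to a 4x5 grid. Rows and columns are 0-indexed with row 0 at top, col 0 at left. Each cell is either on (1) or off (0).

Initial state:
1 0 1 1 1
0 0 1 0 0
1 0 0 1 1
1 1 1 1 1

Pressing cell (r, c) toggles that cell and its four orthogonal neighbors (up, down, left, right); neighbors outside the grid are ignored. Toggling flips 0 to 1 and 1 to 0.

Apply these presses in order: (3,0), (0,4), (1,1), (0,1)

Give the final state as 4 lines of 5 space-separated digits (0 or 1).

Answer: 0 0 0 0 0
1 0 0 0 1
0 1 0 1 1
0 0 1 1 1

Derivation:
After press 1 at (3,0):
1 0 1 1 1
0 0 1 0 0
0 0 0 1 1
0 0 1 1 1

After press 2 at (0,4):
1 0 1 0 0
0 0 1 0 1
0 0 0 1 1
0 0 1 1 1

After press 3 at (1,1):
1 1 1 0 0
1 1 0 0 1
0 1 0 1 1
0 0 1 1 1

After press 4 at (0,1):
0 0 0 0 0
1 0 0 0 1
0 1 0 1 1
0 0 1 1 1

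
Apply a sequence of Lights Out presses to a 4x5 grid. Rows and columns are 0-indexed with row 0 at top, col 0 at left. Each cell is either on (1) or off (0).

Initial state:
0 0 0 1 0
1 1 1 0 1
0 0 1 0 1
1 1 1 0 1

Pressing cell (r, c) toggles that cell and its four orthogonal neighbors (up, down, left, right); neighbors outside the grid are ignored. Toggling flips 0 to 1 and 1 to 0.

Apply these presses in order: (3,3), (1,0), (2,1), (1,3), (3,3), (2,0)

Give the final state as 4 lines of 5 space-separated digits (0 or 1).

After press 1 at (3,3):
0 0 0 1 0
1 1 1 0 1
0 0 1 1 1
1 1 0 1 0

After press 2 at (1,0):
1 0 0 1 0
0 0 1 0 1
1 0 1 1 1
1 1 0 1 0

After press 3 at (2,1):
1 0 0 1 0
0 1 1 0 1
0 1 0 1 1
1 0 0 1 0

After press 4 at (1,3):
1 0 0 0 0
0 1 0 1 0
0 1 0 0 1
1 0 0 1 0

After press 5 at (3,3):
1 0 0 0 0
0 1 0 1 0
0 1 0 1 1
1 0 1 0 1

After press 6 at (2,0):
1 0 0 0 0
1 1 0 1 0
1 0 0 1 1
0 0 1 0 1

Answer: 1 0 0 0 0
1 1 0 1 0
1 0 0 1 1
0 0 1 0 1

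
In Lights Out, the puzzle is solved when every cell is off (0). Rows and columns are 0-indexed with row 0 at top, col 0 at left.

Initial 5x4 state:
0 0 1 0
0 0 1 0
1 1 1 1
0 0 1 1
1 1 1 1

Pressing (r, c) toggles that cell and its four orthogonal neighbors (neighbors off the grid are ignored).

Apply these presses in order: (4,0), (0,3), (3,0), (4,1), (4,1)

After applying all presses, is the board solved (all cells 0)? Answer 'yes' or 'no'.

Answer: no

Derivation:
After press 1 at (4,0):
0 0 1 0
0 0 1 0
1 1 1 1
1 0 1 1
0 0 1 1

After press 2 at (0,3):
0 0 0 1
0 0 1 1
1 1 1 1
1 0 1 1
0 0 1 1

After press 3 at (3,0):
0 0 0 1
0 0 1 1
0 1 1 1
0 1 1 1
1 0 1 1

After press 4 at (4,1):
0 0 0 1
0 0 1 1
0 1 1 1
0 0 1 1
0 1 0 1

After press 5 at (4,1):
0 0 0 1
0 0 1 1
0 1 1 1
0 1 1 1
1 0 1 1

Lights still on: 12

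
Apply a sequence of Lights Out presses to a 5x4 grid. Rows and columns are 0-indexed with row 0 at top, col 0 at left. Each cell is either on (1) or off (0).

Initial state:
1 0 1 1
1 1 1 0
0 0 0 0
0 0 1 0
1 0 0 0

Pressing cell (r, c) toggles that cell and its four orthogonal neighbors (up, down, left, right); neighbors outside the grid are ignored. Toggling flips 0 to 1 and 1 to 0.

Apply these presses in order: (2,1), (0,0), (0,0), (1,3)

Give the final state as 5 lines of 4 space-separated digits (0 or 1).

After press 1 at (2,1):
1 0 1 1
1 0 1 0
1 1 1 0
0 1 1 0
1 0 0 0

After press 2 at (0,0):
0 1 1 1
0 0 1 0
1 1 1 0
0 1 1 0
1 0 0 0

After press 3 at (0,0):
1 0 1 1
1 0 1 0
1 1 1 0
0 1 1 0
1 0 0 0

After press 4 at (1,3):
1 0 1 0
1 0 0 1
1 1 1 1
0 1 1 0
1 0 0 0

Answer: 1 0 1 0
1 0 0 1
1 1 1 1
0 1 1 0
1 0 0 0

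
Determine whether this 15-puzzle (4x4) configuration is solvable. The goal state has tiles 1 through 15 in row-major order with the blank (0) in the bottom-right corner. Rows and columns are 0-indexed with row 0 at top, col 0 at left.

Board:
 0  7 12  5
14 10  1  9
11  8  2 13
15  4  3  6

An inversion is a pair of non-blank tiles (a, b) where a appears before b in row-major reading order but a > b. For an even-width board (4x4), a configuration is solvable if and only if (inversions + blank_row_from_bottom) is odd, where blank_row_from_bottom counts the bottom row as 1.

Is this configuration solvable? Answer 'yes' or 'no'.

Answer: no

Derivation:
Inversions: 58
Blank is in row 0 (0-indexed from top), which is row 4 counting from the bottom (bottom = 1).
58 + 4 = 62, which is even, so the puzzle is not solvable.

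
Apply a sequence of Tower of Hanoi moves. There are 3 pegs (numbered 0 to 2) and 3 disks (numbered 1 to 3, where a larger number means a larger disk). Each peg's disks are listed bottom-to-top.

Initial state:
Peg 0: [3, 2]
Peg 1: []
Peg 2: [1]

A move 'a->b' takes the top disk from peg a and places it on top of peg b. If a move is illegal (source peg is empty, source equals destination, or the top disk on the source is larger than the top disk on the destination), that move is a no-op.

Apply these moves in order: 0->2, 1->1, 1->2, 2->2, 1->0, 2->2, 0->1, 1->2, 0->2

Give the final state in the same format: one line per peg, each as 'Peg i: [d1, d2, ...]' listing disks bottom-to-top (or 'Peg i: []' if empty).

Answer: Peg 0: [3]
Peg 1: [2]
Peg 2: [1]

Derivation:
After move 1 (0->2):
Peg 0: [3, 2]
Peg 1: []
Peg 2: [1]

After move 2 (1->1):
Peg 0: [3, 2]
Peg 1: []
Peg 2: [1]

After move 3 (1->2):
Peg 0: [3, 2]
Peg 1: []
Peg 2: [1]

After move 4 (2->2):
Peg 0: [3, 2]
Peg 1: []
Peg 2: [1]

After move 5 (1->0):
Peg 0: [3, 2]
Peg 1: []
Peg 2: [1]

After move 6 (2->2):
Peg 0: [3, 2]
Peg 1: []
Peg 2: [1]

After move 7 (0->1):
Peg 0: [3]
Peg 1: [2]
Peg 2: [1]

After move 8 (1->2):
Peg 0: [3]
Peg 1: [2]
Peg 2: [1]

After move 9 (0->2):
Peg 0: [3]
Peg 1: [2]
Peg 2: [1]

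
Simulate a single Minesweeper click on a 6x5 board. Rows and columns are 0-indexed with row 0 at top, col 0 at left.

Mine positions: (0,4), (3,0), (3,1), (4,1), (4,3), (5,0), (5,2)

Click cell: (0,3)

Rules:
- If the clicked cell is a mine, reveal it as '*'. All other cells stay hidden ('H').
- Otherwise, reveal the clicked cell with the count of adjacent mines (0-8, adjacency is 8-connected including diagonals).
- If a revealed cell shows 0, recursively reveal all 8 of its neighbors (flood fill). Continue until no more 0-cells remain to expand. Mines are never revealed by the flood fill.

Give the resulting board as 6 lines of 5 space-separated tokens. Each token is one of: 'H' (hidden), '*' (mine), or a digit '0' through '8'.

H H H 1 H
H H H H H
H H H H H
H H H H H
H H H H H
H H H H H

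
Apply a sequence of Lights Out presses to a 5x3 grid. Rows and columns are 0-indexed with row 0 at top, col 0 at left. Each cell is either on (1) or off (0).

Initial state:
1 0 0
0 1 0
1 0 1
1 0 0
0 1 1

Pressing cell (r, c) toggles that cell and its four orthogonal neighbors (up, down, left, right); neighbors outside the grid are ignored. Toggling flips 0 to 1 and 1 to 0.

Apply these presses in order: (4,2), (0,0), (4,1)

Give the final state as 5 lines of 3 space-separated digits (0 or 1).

After press 1 at (4,2):
1 0 0
0 1 0
1 0 1
1 0 1
0 0 0

After press 2 at (0,0):
0 1 0
1 1 0
1 0 1
1 0 1
0 0 0

After press 3 at (4,1):
0 1 0
1 1 0
1 0 1
1 1 1
1 1 1

Answer: 0 1 0
1 1 0
1 0 1
1 1 1
1 1 1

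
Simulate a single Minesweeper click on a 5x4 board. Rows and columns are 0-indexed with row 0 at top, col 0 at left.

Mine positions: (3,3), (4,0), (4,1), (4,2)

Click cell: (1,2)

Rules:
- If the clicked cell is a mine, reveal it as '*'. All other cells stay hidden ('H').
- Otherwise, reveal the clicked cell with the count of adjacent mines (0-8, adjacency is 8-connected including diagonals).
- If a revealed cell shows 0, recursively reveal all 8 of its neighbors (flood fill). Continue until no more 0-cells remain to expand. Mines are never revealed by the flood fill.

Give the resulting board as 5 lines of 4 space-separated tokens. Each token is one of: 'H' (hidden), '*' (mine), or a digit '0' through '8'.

0 0 0 0
0 0 0 0
0 0 1 1
2 3 3 H
H H H H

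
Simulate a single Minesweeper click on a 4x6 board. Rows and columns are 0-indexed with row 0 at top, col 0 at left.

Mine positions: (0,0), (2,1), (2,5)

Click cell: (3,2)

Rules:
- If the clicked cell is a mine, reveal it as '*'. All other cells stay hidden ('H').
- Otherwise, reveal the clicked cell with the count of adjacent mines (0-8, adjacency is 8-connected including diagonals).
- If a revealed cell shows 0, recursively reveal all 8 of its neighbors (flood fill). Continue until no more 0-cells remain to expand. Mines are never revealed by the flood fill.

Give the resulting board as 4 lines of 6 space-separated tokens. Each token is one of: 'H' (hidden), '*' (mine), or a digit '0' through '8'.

H H H H H H
H H H H H H
H H H H H H
H H 1 H H H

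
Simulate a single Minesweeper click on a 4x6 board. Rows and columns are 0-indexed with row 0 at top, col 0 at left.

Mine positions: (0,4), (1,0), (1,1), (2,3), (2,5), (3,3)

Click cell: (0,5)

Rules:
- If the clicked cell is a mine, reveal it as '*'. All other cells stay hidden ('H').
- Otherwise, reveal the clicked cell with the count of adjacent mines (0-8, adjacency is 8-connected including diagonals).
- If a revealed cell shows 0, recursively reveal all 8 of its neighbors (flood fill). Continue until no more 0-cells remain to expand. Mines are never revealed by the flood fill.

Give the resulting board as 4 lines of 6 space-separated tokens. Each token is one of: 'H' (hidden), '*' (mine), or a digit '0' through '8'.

H H H H H 1
H H H H H H
H H H H H H
H H H H H H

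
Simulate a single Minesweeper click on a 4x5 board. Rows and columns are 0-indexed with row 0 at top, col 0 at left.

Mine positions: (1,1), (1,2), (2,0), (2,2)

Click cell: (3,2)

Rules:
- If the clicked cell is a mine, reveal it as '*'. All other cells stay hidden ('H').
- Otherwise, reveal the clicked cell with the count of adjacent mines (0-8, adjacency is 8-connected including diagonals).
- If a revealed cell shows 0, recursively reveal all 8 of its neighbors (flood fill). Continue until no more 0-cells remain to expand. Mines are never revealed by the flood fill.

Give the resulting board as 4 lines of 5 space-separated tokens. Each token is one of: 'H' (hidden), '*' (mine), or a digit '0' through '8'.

H H H H H
H H H H H
H H H H H
H H 1 H H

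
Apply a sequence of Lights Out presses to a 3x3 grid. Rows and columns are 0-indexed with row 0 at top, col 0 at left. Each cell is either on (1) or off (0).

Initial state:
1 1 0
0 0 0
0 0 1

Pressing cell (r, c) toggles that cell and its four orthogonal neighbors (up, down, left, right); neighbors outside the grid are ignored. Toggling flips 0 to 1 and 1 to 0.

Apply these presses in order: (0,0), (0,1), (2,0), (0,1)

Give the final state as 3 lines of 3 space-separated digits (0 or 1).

Answer: 0 0 0
0 0 0
1 1 1

Derivation:
After press 1 at (0,0):
0 0 0
1 0 0
0 0 1

After press 2 at (0,1):
1 1 1
1 1 0
0 0 1

After press 3 at (2,0):
1 1 1
0 1 0
1 1 1

After press 4 at (0,1):
0 0 0
0 0 0
1 1 1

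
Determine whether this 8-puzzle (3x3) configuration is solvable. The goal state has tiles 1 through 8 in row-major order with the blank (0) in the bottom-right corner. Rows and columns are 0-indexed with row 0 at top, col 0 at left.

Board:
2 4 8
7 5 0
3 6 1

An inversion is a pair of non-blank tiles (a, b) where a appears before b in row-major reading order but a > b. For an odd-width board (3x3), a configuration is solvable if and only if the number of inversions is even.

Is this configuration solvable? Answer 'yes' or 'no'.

Inversions (pairs i<j in row-major order where tile[i] > tile[j] > 0): 16
16 is even, so the puzzle is solvable.

Answer: yes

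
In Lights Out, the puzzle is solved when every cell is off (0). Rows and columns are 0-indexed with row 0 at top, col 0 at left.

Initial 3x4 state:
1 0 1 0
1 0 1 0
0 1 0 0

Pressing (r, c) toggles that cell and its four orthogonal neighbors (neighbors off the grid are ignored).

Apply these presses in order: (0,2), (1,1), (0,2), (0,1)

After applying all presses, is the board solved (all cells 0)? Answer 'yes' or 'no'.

Answer: yes

Derivation:
After press 1 at (0,2):
1 1 0 1
1 0 0 0
0 1 0 0

After press 2 at (1,1):
1 0 0 1
0 1 1 0
0 0 0 0

After press 3 at (0,2):
1 1 1 0
0 1 0 0
0 0 0 0

After press 4 at (0,1):
0 0 0 0
0 0 0 0
0 0 0 0

Lights still on: 0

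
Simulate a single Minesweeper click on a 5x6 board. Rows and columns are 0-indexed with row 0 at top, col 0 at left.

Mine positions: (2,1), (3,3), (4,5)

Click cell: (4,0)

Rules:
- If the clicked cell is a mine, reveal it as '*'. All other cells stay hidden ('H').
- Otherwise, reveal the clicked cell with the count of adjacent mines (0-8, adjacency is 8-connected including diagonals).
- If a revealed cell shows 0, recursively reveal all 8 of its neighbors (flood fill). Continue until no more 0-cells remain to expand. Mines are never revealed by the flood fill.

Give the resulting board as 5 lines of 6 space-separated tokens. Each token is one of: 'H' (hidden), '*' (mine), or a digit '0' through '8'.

H H H H H H
H H H H H H
H H H H H H
1 1 2 H H H
0 0 1 H H H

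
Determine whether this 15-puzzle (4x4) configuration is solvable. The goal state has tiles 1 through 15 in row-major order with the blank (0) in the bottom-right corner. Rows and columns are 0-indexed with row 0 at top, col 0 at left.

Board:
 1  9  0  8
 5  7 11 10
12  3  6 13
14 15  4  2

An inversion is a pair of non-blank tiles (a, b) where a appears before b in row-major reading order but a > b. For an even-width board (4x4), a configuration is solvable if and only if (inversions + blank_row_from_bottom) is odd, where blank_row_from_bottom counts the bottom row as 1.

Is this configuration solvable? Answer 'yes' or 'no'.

Inversions: 43
Blank is in row 0 (0-indexed from top), which is row 4 counting from the bottom (bottom = 1).
43 + 4 = 47, which is odd, so the puzzle is solvable.

Answer: yes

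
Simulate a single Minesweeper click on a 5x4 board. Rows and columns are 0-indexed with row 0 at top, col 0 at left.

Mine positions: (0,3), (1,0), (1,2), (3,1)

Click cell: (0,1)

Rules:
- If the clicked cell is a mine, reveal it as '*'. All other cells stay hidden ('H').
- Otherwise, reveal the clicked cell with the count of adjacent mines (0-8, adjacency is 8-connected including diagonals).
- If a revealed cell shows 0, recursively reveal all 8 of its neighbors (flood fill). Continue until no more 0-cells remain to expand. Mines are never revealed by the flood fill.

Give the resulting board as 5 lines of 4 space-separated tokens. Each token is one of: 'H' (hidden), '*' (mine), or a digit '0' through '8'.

H 2 H H
H H H H
H H H H
H H H H
H H H H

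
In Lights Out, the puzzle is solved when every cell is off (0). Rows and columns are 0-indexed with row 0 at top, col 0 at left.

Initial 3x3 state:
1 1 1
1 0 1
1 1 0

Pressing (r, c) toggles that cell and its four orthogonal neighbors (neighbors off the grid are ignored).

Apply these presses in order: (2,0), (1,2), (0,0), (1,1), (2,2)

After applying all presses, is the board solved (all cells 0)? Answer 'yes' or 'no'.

After press 1 at (2,0):
1 1 1
0 0 1
0 0 0

After press 2 at (1,2):
1 1 0
0 1 0
0 0 1

After press 3 at (0,0):
0 0 0
1 1 0
0 0 1

After press 4 at (1,1):
0 1 0
0 0 1
0 1 1

After press 5 at (2,2):
0 1 0
0 0 0
0 0 0

Lights still on: 1

Answer: no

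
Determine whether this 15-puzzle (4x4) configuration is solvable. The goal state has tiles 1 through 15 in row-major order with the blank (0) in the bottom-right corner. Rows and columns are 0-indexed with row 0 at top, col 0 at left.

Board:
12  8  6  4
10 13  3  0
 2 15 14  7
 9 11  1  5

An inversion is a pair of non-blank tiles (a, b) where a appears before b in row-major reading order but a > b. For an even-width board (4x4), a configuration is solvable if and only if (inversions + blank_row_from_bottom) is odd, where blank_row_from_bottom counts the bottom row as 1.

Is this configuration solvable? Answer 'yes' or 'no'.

Inversions: 59
Blank is in row 1 (0-indexed from top), which is row 3 counting from the bottom (bottom = 1).
59 + 3 = 62, which is even, so the puzzle is not solvable.

Answer: no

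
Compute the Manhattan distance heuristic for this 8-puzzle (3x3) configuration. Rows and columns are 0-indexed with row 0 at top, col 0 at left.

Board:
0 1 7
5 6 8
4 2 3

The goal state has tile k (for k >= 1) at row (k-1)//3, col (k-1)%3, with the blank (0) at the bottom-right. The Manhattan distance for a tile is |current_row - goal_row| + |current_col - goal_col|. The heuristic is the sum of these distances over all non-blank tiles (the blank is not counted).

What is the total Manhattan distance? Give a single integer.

Tile 1: (0,1)->(0,0) = 1
Tile 7: (0,2)->(2,0) = 4
Tile 5: (1,0)->(1,1) = 1
Tile 6: (1,1)->(1,2) = 1
Tile 8: (1,2)->(2,1) = 2
Tile 4: (2,0)->(1,0) = 1
Tile 2: (2,1)->(0,1) = 2
Tile 3: (2,2)->(0,2) = 2
Sum: 1 + 4 + 1 + 1 + 2 + 1 + 2 + 2 = 14

Answer: 14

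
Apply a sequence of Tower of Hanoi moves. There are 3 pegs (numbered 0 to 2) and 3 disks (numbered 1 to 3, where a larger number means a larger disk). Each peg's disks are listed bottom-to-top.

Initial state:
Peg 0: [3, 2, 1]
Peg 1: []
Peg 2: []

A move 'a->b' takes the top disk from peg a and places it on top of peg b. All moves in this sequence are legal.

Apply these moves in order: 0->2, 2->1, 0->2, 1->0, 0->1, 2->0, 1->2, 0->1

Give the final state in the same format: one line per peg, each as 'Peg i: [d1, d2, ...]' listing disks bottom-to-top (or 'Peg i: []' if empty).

Answer: Peg 0: [3]
Peg 1: [2]
Peg 2: [1]

Derivation:
After move 1 (0->2):
Peg 0: [3, 2]
Peg 1: []
Peg 2: [1]

After move 2 (2->1):
Peg 0: [3, 2]
Peg 1: [1]
Peg 2: []

After move 3 (0->2):
Peg 0: [3]
Peg 1: [1]
Peg 2: [2]

After move 4 (1->0):
Peg 0: [3, 1]
Peg 1: []
Peg 2: [2]

After move 5 (0->1):
Peg 0: [3]
Peg 1: [1]
Peg 2: [2]

After move 6 (2->0):
Peg 0: [3, 2]
Peg 1: [1]
Peg 2: []

After move 7 (1->2):
Peg 0: [3, 2]
Peg 1: []
Peg 2: [1]

After move 8 (0->1):
Peg 0: [3]
Peg 1: [2]
Peg 2: [1]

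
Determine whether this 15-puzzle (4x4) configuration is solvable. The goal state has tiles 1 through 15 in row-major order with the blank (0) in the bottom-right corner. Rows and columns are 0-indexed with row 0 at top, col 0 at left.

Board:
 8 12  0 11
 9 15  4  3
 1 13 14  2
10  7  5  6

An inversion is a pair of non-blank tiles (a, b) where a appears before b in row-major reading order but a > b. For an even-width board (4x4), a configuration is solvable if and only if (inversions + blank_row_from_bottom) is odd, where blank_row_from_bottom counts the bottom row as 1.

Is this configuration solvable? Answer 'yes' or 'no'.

Answer: yes

Derivation:
Inversions: 63
Blank is in row 0 (0-indexed from top), which is row 4 counting from the bottom (bottom = 1).
63 + 4 = 67, which is odd, so the puzzle is solvable.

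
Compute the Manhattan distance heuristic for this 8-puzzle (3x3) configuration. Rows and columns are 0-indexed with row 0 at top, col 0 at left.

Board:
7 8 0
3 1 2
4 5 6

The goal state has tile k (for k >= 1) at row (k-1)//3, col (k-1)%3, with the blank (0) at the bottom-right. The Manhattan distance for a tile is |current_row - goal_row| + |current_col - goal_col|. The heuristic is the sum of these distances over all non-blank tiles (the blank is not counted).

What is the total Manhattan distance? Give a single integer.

Answer: 14

Derivation:
Tile 7: (0,0)->(2,0) = 2
Tile 8: (0,1)->(2,1) = 2
Tile 3: (1,0)->(0,2) = 3
Tile 1: (1,1)->(0,0) = 2
Tile 2: (1,2)->(0,1) = 2
Tile 4: (2,0)->(1,0) = 1
Tile 5: (2,1)->(1,1) = 1
Tile 6: (2,2)->(1,2) = 1
Sum: 2 + 2 + 3 + 2 + 2 + 1 + 1 + 1 = 14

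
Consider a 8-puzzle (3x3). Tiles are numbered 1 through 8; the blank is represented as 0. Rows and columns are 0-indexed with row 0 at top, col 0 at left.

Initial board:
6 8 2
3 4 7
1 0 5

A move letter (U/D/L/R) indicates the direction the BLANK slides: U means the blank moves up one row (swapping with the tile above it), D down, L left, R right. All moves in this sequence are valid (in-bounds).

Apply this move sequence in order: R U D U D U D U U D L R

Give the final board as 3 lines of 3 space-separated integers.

Answer: 6 8 2
3 4 0
1 5 7

Derivation:
After move 1 (R):
6 8 2
3 4 7
1 5 0

After move 2 (U):
6 8 2
3 4 0
1 5 7

After move 3 (D):
6 8 2
3 4 7
1 5 0

After move 4 (U):
6 8 2
3 4 0
1 5 7

After move 5 (D):
6 8 2
3 4 7
1 5 0

After move 6 (U):
6 8 2
3 4 0
1 5 7

After move 7 (D):
6 8 2
3 4 7
1 5 0

After move 8 (U):
6 8 2
3 4 0
1 5 7

After move 9 (U):
6 8 0
3 4 2
1 5 7

After move 10 (D):
6 8 2
3 4 0
1 5 7

After move 11 (L):
6 8 2
3 0 4
1 5 7

After move 12 (R):
6 8 2
3 4 0
1 5 7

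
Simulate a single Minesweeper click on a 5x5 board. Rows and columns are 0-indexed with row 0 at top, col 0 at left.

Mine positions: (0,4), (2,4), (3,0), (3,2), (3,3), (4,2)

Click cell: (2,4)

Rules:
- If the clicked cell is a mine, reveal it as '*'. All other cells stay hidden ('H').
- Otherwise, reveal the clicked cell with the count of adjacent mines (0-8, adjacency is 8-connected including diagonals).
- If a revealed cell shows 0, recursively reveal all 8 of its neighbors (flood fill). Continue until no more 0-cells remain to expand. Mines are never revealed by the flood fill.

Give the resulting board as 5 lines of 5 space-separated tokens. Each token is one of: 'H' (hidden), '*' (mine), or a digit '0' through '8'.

H H H H H
H H H H H
H H H H *
H H H H H
H H H H H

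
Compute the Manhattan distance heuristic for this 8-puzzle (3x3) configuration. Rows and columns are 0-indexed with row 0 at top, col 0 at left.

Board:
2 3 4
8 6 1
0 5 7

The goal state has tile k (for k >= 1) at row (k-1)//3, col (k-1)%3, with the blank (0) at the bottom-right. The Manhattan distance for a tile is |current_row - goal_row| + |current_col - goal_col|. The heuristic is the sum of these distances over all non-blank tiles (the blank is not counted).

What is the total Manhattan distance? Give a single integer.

Tile 2: (0,0)->(0,1) = 1
Tile 3: (0,1)->(0,2) = 1
Tile 4: (0,2)->(1,0) = 3
Tile 8: (1,0)->(2,1) = 2
Tile 6: (1,1)->(1,2) = 1
Tile 1: (1,2)->(0,0) = 3
Tile 5: (2,1)->(1,1) = 1
Tile 7: (2,2)->(2,0) = 2
Sum: 1 + 1 + 3 + 2 + 1 + 3 + 1 + 2 = 14

Answer: 14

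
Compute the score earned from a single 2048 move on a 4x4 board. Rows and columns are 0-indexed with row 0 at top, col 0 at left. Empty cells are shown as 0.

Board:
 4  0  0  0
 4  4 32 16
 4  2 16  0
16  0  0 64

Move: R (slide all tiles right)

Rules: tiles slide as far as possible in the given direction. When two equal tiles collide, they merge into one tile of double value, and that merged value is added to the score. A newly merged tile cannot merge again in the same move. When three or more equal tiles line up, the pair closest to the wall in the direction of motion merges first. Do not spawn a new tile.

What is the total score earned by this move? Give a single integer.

Slide right:
row 0: [4, 0, 0, 0] -> [0, 0, 0, 4]  score +0 (running 0)
row 1: [4, 4, 32, 16] -> [0, 8, 32, 16]  score +8 (running 8)
row 2: [4, 2, 16, 0] -> [0, 4, 2, 16]  score +0 (running 8)
row 3: [16, 0, 0, 64] -> [0, 0, 16, 64]  score +0 (running 8)
Board after move:
 0  0  0  4
 0  8 32 16
 0  4  2 16
 0  0 16 64

Answer: 8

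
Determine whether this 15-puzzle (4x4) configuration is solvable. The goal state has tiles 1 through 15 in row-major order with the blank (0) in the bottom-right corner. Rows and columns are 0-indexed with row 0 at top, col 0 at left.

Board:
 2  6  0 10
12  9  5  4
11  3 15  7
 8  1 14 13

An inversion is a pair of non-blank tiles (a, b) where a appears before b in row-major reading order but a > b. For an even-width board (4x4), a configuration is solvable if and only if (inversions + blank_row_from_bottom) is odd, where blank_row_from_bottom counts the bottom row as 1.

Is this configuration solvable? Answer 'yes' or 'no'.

Inversions: 44
Blank is in row 0 (0-indexed from top), which is row 4 counting from the bottom (bottom = 1).
44 + 4 = 48, which is even, so the puzzle is not solvable.

Answer: no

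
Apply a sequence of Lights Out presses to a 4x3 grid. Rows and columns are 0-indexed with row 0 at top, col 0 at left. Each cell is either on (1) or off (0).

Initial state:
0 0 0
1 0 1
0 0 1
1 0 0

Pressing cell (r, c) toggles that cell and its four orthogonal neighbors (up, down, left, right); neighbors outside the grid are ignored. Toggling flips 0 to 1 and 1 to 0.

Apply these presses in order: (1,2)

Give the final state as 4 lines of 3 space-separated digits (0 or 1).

Answer: 0 0 1
1 1 0
0 0 0
1 0 0

Derivation:
After press 1 at (1,2):
0 0 1
1 1 0
0 0 0
1 0 0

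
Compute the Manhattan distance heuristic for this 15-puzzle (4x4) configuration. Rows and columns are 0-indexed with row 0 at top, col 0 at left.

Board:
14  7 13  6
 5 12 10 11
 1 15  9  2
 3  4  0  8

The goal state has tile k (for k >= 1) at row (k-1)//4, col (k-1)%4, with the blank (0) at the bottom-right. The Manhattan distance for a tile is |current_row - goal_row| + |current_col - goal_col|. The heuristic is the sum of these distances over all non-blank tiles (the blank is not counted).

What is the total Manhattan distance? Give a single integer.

Tile 14: (0,0)->(3,1) = 4
Tile 7: (0,1)->(1,2) = 2
Tile 13: (0,2)->(3,0) = 5
Tile 6: (0,3)->(1,1) = 3
Tile 5: (1,0)->(1,0) = 0
Tile 12: (1,1)->(2,3) = 3
Tile 10: (1,2)->(2,1) = 2
Tile 11: (1,3)->(2,2) = 2
Tile 1: (2,0)->(0,0) = 2
Tile 15: (2,1)->(3,2) = 2
Tile 9: (2,2)->(2,0) = 2
Tile 2: (2,3)->(0,1) = 4
Tile 3: (3,0)->(0,2) = 5
Tile 4: (3,1)->(0,3) = 5
Tile 8: (3,3)->(1,3) = 2
Sum: 4 + 2 + 5 + 3 + 0 + 3 + 2 + 2 + 2 + 2 + 2 + 4 + 5 + 5 + 2 = 43

Answer: 43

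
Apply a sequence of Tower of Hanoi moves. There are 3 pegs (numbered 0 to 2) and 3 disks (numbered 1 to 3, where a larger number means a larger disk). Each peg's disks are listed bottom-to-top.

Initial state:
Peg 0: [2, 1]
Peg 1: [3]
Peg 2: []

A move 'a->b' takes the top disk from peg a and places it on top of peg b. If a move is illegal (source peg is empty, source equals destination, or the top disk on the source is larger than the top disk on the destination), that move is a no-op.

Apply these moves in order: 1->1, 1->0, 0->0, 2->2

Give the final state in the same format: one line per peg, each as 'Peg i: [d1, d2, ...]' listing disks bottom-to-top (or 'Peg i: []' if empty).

Answer: Peg 0: [2, 1]
Peg 1: [3]
Peg 2: []

Derivation:
After move 1 (1->1):
Peg 0: [2, 1]
Peg 1: [3]
Peg 2: []

After move 2 (1->0):
Peg 0: [2, 1]
Peg 1: [3]
Peg 2: []

After move 3 (0->0):
Peg 0: [2, 1]
Peg 1: [3]
Peg 2: []

After move 4 (2->2):
Peg 0: [2, 1]
Peg 1: [3]
Peg 2: []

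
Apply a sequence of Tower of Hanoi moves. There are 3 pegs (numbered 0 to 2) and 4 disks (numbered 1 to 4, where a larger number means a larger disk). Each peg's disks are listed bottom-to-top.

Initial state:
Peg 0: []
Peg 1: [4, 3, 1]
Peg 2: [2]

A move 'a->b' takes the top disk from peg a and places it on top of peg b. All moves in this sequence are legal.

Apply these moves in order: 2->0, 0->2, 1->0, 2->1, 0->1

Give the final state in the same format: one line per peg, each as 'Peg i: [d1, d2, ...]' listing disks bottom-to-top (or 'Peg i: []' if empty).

Answer: Peg 0: []
Peg 1: [4, 3, 2, 1]
Peg 2: []

Derivation:
After move 1 (2->0):
Peg 0: [2]
Peg 1: [4, 3, 1]
Peg 2: []

After move 2 (0->2):
Peg 0: []
Peg 1: [4, 3, 1]
Peg 2: [2]

After move 3 (1->0):
Peg 0: [1]
Peg 1: [4, 3]
Peg 2: [2]

After move 4 (2->1):
Peg 0: [1]
Peg 1: [4, 3, 2]
Peg 2: []

After move 5 (0->1):
Peg 0: []
Peg 1: [4, 3, 2, 1]
Peg 2: []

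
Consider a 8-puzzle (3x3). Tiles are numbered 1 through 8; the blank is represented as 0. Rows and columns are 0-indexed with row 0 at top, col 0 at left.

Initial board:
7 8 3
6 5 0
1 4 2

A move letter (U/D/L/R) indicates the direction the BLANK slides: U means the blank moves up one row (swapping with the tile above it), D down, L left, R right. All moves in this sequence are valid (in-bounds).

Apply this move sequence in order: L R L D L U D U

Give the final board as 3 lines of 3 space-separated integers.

After move 1 (L):
7 8 3
6 0 5
1 4 2

After move 2 (R):
7 8 3
6 5 0
1 4 2

After move 3 (L):
7 8 3
6 0 5
1 4 2

After move 4 (D):
7 8 3
6 4 5
1 0 2

After move 5 (L):
7 8 3
6 4 5
0 1 2

After move 6 (U):
7 8 3
0 4 5
6 1 2

After move 7 (D):
7 8 3
6 4 5
0 1 2

After move 8 (U):
7 8 3
0 4 5
6 1 2

Answer: 7 8 3
0 4 5
6 1 2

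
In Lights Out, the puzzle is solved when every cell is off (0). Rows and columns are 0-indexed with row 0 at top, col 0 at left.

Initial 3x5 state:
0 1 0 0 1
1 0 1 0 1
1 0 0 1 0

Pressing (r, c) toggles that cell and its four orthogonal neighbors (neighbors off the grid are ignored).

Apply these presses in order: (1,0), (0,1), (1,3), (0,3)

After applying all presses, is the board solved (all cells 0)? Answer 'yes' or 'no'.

After press 1 at (1,0):
1 1 0 0 1
0 1 1 0 1
0 0 0 1 0

After press 2 at (0,1):
0 0 1 0 1
0 0 1 0 1
0 0 0 1 0

After press 3 at (1,3):
0 0 1 1 1
0 0 0 1 0
0 0 0 0 0

After press 4 at (0,3):
0 0 0 0 0
0 0 0 0 0
0 0 0 0 0

Lights still on: 0

Answer: yes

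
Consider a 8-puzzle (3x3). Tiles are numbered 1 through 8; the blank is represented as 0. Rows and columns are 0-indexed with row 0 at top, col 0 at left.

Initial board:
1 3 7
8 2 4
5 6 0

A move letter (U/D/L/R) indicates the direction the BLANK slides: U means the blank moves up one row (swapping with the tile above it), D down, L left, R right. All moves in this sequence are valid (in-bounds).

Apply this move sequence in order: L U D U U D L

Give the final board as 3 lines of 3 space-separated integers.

Answer: 1 3 7
0 8 4
5 2 6

Derivation:
After move 1 (L):
1 3 7
8 2 4
5 0 6

After move 2 (U):
1 3 7
8 0 4
5 2 6

After move 3 (D):
1 3 7
8 2 4
5 0 6

After move 4 (U):
1 3 7
8 0 4
5 2 6

After move 5 (U):
1 0 7
8 3 4
5 2 6

After move 6 (D):
1 3 7
8 0 4
5 2 6

After move 7 (L):
1 3 7
0 8 4
5 2 6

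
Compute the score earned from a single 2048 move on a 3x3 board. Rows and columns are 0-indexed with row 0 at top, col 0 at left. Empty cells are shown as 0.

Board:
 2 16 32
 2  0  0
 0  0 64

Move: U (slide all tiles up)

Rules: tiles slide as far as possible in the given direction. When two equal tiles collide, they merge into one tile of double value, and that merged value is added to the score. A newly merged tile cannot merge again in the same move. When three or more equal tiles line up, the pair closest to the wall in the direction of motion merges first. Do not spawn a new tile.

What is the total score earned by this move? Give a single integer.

Slide up:
col 0: [2, 2, 0] -> [4, 0, 0]  score +4 (running 4)
col 1: [16, 0, 0] -> [16, 0, 0]  score +0 (running 4)
col 2: [32, 0, 64] -> [32, 64, 0]  score +0 (running 4)
Board after move:
 4 16 32
 0  0 64
 0  0  0

Answer: 4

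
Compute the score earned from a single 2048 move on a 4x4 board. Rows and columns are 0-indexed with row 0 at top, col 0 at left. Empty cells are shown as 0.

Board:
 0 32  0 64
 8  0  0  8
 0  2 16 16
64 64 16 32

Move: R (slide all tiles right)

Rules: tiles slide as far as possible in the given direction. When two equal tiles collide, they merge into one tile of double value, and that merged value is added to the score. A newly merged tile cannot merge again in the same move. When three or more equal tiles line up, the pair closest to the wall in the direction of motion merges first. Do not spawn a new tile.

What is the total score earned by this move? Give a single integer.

Answer: 176

Derivation:
Slide right:
row 0: [0, 32, 0, 64] -> [0, 0, 32, 64]  score +0 (running 0)
row 1: [8, 0, 0, 8] -> [0, 0, 0, 16]  score +16 (running 16)
row 2: [0, 2, 16, 16] -> [0, 0, 2, 32]  score +32 (running 48)
row 3: [64, 64, 16, 32] -> [0, 128, 16, 32]  score +128 (running 176)
Board after move:
  0   0  32  64
  0   0   0  16
  0   0   2  32
  0 128  16  32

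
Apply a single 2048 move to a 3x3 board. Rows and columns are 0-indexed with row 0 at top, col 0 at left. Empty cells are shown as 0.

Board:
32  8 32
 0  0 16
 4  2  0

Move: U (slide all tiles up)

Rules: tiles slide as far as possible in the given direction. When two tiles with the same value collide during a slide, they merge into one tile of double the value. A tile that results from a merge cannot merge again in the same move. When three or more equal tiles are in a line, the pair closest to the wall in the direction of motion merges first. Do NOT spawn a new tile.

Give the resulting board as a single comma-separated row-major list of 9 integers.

Answer: 32, 8, 32, 4, 2, 16, 0, 0, 0

Derivation:
Slide up:
col 0: [32, 0, 4] -> [32, 4, 0]
col 1: [8, 0, 2] -> [8, 2, 0]
col 2: [32, 16, 0] -> [32, 16, 0]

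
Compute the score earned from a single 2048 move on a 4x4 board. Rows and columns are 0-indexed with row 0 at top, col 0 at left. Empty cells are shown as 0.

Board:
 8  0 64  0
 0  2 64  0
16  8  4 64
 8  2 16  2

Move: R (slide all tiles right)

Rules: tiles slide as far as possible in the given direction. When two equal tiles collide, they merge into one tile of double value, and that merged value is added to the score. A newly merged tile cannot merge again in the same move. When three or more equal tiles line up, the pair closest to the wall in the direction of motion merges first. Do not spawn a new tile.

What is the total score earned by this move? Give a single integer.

Answer: 0

Derivation:
Slide right:
row 0: [8, 0, 64, 0] -> [0, 0, 8, 64]  score +0 (running 0)
row 1: [0, 2, 64, 0] -> [0, 0, 2, 64]  score +0 (running 0)
row 2: [16, 8, 4, 64] -> [16, 8, 4, 64]  score +0 (running 0)
row 3: [8, 2, 16, 2] -> [8, 2, 16, 2]  score +0 (running 0)
Board after move:
 0  0  8 64
 0  0  2 64
16  8  4 64
 8  2 16  2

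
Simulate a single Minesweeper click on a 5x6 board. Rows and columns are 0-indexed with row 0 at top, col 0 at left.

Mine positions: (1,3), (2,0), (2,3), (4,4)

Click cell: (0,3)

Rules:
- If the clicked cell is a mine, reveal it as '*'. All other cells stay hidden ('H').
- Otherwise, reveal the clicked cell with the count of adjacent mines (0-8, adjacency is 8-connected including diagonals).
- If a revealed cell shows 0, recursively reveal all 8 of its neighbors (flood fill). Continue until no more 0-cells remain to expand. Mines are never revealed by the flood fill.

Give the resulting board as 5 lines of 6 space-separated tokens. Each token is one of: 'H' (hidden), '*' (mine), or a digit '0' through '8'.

H H H 1 H H
H H H H H H
H H H H H H
H H H H H H
H H H H H H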